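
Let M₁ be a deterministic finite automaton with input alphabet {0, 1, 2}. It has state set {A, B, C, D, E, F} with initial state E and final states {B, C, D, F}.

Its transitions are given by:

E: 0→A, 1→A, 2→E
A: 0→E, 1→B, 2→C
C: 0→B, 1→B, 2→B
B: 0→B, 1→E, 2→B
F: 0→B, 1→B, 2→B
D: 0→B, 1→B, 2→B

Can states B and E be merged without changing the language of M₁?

No

First remove the unreachable states {D,F}; 4 states remain.
P0 = {B,C} | {A,E}.
On input 1, block {B,C} splits into {B} and {C}.
Split {A,E} by δ(·,1) → {A} and {E}.
The partition is now stable with 4 blocks: {B} | {A} | {C} | {E}.
B and E end up in different blocks, so they are distinguishable. For instance, the string 'ε' is accepted from only B.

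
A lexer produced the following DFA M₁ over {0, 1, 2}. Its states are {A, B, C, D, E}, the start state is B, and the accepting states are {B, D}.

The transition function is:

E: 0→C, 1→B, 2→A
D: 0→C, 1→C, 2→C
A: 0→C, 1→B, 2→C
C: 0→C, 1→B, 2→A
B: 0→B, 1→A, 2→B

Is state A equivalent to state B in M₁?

First remove the unreachable states {D,E}; 3 states remain.
Start with accepting vs non-accepting: {B} | {A,C}.
Stable partition: {B} | {A,C} — 2 equivalence classes.
A and B end up in different blocks, so they are distinguishable. For instance, the string 'ε' is accepted from only B.

No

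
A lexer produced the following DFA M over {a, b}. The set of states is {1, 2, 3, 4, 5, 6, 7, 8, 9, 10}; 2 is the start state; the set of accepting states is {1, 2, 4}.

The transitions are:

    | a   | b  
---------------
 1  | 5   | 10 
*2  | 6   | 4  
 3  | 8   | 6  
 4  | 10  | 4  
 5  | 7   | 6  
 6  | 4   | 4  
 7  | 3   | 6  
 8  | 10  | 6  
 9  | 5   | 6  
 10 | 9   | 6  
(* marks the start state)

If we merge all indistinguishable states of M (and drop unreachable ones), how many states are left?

First remove the unreachable states {1}; 9 states remain.
P0 = {2,4} | {3,5,6,7,8,9,10}.
On input a, block {3,5,6,7,8,9,10} splits into {3,5,7,8,9,10} and {6}.
Refine {2,4} on symbol a: members go to different blocks, giving {2} and {4}.
Stable partition: {2} | {3,5,7,8,9,10} | {6} | {4} — 4 equivalence classes.

4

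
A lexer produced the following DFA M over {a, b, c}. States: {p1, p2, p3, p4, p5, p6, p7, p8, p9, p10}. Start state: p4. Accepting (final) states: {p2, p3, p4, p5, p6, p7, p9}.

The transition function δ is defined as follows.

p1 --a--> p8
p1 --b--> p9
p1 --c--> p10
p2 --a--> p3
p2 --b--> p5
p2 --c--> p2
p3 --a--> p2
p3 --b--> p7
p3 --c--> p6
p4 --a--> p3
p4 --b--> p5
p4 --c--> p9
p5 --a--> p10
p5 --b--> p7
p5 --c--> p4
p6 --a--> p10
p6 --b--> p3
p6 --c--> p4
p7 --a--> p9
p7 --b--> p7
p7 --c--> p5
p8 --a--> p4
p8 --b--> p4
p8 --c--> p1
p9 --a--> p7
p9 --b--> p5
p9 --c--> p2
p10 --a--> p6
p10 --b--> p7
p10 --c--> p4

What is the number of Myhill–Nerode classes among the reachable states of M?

4

Reachable states from the start: {p2,p3,p4,p5,p6,p7,p9,p10}. Unreachable: {p1,p8} — drop them.
Initial partition by acceptance: {p2,p3,p4,p5,p6,p7,p9} | {p10}.
Refine {p2,p3,p4,p5,p6,p7,p9} on symbol a: members go to different blocks, giving {p2,p3,p4,p7,p9} and {p5,p6}.
Split {p2,p3,p4,p7,p9} by δ(·,b) → {p2,p4,p9} and {p3,p7}.
The partition is now stable with 4 blocks: {p2,p4,p9} | {p10} | {p5,p6} | {p3,p7}.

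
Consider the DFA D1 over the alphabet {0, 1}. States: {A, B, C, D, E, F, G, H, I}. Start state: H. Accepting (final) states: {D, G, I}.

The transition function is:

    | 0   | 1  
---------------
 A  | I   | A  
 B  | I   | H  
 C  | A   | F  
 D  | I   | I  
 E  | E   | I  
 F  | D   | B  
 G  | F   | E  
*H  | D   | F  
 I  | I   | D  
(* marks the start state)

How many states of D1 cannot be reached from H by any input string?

No path from H leads to A, C, E, G; the other 5 states are all reachable.

4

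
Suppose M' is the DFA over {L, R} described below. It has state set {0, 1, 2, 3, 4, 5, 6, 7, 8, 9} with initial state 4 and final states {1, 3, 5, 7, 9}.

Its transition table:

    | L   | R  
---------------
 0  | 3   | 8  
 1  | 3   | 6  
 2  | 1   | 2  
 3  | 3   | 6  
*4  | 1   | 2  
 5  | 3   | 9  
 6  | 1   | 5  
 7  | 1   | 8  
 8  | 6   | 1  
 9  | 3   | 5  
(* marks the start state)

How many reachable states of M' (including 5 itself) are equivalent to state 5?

2

States {0,7,8} cannot be reached from the start state, so discard them.
P0 = {1,3,5,9} | {2,4,6}.
Refine {1,3,5,9} on symbol R: members go to different blocks, giving {1,3} and {5,9}.
On input R, block {2,4,6} splits into {2,4} and {6}.
The partition is now stable with 4 blocks: {1,3} | {2,4} | {5,9} | {6}.
The equivalence class containing 5 is {5,9}, of size 2.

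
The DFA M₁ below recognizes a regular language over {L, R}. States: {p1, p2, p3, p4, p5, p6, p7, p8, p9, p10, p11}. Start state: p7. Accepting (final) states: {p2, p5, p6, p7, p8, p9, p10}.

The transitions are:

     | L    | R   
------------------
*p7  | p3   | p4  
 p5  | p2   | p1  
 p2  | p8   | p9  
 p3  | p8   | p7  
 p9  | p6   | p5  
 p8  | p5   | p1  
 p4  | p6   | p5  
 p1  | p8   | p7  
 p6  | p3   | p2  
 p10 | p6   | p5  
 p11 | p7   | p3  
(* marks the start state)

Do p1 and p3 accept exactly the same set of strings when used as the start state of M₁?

First remove the unreachable states {p10,p11}; 9 states remain.
Initial partition by acceptance: {p2,p5,p6,p7,p8,p9} | {p1,p3,p4}.
Refine {p2,p5,p6,p7,p8,p9} on symbol L: members go to different blocks, giving {p2,p5,p8,p9} and {p6,p7}.
Refine {p2,p5,p8,p9} on symbol L: members go to different blocks, giving {p2,p5,p8} and {p9}.
Refine {p2,p5,p8} on symbol R: members go to different blocks, giving {p5,p8} and {p2}.
Split {p5,p8} by δ(·,L) → {p5} and {p8}.
Split {p1,p3,p4} by δ(·,L) → {p1,p3} and {p4}.
Split {p6,p7} by δ(·,R) → {p6} and {p7}.
The partition is now stable with 8 blocks: {p5} | {p1,p3} | {p6} | {p9} | {p2} | {p8} | {p4} | {p7}.
p1 and p3 lie in the same block of the stable partition, so they are equivalent — no string distinguishes them.

Yes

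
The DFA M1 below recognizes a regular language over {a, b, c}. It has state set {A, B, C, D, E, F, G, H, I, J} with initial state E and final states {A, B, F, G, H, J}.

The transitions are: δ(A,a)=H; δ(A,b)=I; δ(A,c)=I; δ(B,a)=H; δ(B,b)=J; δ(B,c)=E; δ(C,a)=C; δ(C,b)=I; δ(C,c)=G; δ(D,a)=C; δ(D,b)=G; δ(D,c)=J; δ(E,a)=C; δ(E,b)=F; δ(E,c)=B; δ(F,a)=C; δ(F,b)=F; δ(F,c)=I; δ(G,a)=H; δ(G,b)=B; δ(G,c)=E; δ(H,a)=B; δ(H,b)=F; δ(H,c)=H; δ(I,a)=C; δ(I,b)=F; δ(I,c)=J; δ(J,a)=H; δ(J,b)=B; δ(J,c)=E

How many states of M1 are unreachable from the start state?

Starting at E and following transitions, the reachable set is {B, C, E, F, G, H, I, J}. That leaves A, D unreachable — 2 in total.

2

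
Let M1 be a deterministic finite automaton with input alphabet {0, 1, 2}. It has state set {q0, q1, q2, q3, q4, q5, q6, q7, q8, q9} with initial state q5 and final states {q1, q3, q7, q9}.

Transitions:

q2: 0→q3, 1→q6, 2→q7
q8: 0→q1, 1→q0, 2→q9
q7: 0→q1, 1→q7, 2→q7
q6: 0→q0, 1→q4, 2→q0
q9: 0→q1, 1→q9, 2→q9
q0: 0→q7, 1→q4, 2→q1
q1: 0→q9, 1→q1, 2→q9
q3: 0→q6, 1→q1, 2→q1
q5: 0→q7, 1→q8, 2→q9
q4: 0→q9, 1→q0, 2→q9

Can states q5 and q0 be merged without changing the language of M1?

Reachable states from the start: {q0,q1,q4,q5,q7,q8,q9}. Unreachable: {q2,q3,q6} — drop them.
Initial partition by acceptance: {q1,q7,q9} | {q0,q4,q5,q8}.
No further refinement is possible. Final partition (2 blocks): {q1,q7,q9} | {q0,q4,q5,q8}.
q5 and q0 lie in the same block of the stable partition, so they are equivalent — no string distinguishes them.

Yes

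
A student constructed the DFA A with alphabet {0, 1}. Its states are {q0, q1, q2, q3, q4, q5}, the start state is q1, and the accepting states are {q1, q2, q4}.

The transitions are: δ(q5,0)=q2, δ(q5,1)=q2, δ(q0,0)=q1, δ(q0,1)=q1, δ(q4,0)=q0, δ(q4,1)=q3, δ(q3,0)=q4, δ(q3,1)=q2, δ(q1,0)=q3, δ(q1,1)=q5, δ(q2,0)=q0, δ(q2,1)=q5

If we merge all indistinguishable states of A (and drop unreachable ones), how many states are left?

All states are reachable from the start state.
Initial partition by acceptance: {q1,q2,q4} | {q0,q3,q5}.
Stable partition: {q1,q2,q4} | {q0,q3,q5} — 2 equivalence classes.

2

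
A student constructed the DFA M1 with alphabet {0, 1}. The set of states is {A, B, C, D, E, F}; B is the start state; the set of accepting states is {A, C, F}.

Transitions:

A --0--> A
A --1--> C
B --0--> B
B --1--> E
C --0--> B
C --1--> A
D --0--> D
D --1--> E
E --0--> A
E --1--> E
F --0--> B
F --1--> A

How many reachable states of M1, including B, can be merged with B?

Reachable states from the start: {A,B,C,E}. Unreachable: {D,F} — drop them.
P0 = {A,C} | {B,E}.
On input 0, block {A,C} splits into {A} and {C}.
On input 0, block {B,E} splits into {B} and {E}.
No further refinement is possible. Final partition (4 blocks): {A} | {B} | {C} | {E}.
The equivalence class containing B is {B}, of size 1.

1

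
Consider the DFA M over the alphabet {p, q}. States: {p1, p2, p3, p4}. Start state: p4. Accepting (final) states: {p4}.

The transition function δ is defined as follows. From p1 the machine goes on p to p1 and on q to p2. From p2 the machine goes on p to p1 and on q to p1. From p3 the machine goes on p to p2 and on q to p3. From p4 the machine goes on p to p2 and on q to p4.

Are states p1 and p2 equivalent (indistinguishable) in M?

States {p3} cannot be reached from the start state, so discard them.
Start with accepting vs non-accepting: {p4} | {p1,p2}.
The partition is now stable with 2 blocks: {p4} | {p1,p2}.
p1 and p2 lie in the same block of the stable partition, so they are equivalent — no string distinguishes them.

Yes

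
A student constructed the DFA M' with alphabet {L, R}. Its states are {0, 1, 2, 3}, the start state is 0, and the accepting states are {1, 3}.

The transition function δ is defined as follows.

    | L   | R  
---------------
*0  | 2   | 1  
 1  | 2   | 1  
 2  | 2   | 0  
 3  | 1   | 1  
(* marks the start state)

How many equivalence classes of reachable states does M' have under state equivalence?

3

Reachable states from the start: {0,1,2}. Unreachable: {3} — drop them.
P0 = {1} | {0,2}.
On input R, block {0,2} splits into {0} and {2}.
Stable partition: {1} | {0} | {2} — 3 equivalence classes.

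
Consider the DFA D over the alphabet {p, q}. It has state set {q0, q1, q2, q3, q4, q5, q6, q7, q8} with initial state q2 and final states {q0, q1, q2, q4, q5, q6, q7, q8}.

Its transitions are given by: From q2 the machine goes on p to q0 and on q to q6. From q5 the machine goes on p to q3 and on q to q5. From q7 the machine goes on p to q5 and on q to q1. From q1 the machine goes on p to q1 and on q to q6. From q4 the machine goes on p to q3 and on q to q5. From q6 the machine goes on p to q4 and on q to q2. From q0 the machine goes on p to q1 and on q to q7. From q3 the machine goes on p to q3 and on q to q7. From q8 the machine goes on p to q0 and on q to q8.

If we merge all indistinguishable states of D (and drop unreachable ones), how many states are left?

4

Reachable states from the start: {q0,q1,q2,q3,q4,q5,q6,q7}. Unreachable: {q8} — drop them.
Initial partition by acceptance: {q0,q1,q2,q4,q5,q6,q7} | {q3}.
Refine {q0,q1,q2,q4,q5,q6,q7} on symbol p: members go to different blocks, giving {q0,q1,q2,q6,q7} and {q4,q5}.
On input p, block {q0,q1,q2,q6,q7} splits into {q0,q1,q2} and {q6,q7}.
Stable partition: {q0,q1,q2} | {q3} | {q4,q5} | {q6,q7} — 4 equivalence classes.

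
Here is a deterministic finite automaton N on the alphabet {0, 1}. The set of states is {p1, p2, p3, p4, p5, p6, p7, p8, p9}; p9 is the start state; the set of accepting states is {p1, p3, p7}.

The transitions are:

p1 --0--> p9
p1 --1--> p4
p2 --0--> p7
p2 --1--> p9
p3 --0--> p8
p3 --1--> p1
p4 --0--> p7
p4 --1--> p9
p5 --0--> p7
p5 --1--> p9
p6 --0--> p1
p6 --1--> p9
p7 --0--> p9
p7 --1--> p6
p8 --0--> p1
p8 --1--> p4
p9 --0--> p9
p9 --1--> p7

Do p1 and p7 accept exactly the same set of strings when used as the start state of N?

Yes

Reachable states from the start: {p1,p4,p6,p7,p9}. Unreachable: {p2,p3,p5,p8} — drop them.
Start with accepting vs non-accepting: {p1,p7} | {p4,p6,p9}.
On input 0, block {p4,p6,p9} splits into {p4,p6} and {p9}.
The partition is now stable with 3 blocks: {p1,p7} | {p4,p6} | {p9}.
p1 and p7 lie in the same block of the stable partition, so they are equivalent — no string distinguishes them.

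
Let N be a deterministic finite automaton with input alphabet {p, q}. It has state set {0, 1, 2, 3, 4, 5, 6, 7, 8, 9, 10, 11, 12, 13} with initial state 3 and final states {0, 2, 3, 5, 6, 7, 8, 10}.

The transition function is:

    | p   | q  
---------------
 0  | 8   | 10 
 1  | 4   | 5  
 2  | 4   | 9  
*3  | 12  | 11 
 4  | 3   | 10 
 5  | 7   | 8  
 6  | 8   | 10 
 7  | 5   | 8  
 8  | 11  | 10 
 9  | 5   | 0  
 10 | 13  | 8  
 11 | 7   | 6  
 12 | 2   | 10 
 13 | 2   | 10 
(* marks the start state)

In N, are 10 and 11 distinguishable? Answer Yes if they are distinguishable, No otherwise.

Yes

States {1} cannot be reached from the start state, so discard them.
Start with accepting vs non-accepting: {0,2,3,5,6,7,8,10} | {4,9,11,12,13}.
Split {0,2,3,5,6,7,8,10} by δ(·,p) → {0,5,6,7} and {2,3,8,10}.
Split {0,5,6,7} by δ(·,p) → {0,6} and {5,7}.
On input p, block {4,9,11,12,13} splits into {4,12,13} and {9,11}.
Refine {2,3,8,10} on symbol p: members go to different blocks, giving {2,3,10} and {8}.
Refine {2,3,10} on symbol q: members go to different blocks, giving {2,3} and {10}.
No further refinement is possible. Final partition (7 blocks): {0,6} | {4,12,13} | {2,3} | {5,7} | {9,11} | {8} | {10}.
10 and 11 end up in different blocks, so they are distinguishable. For instance, the string 'ε' is accepted from only 10.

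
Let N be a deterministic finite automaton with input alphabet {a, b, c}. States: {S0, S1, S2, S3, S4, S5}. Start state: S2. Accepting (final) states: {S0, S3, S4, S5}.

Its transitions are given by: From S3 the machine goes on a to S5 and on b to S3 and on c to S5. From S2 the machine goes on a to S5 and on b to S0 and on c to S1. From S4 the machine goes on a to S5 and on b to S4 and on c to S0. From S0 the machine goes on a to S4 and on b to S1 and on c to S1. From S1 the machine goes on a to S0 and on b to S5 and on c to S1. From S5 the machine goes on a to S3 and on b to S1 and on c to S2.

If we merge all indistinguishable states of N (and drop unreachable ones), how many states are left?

All states are reachable from the start state.
Initial partition by acceptance: {S0,S3,S4,S5} | {S1,S2}.
Refine {S0,S3,S4,S5} on symbol b: members go to different blocks, giving {S0,S5} and {S3,S4}.
The partition is now stable with 3 blocks: {S0,S5} | {S1,S2} | {S3,S4}.

3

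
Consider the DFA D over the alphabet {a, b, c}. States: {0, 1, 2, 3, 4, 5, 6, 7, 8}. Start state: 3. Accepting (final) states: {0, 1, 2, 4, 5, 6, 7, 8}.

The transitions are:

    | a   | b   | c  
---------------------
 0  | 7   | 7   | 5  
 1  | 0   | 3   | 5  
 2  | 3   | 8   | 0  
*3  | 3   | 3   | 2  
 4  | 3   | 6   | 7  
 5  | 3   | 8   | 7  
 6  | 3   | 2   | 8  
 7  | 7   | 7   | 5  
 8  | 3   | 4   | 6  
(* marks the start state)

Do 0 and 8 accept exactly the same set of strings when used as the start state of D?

No

First remove the unreachable states {1}; 8 states remain.
Start with accepting vs non-accepting: {0,2,4,5,6,7,8} | {3}.
On input a, block {0,2,4,5,6,7,8} splits into {2,4,5,6,8} and {0,7}.
On input c, block {2,4,5,6,8} splits into {2,4,5} and {6,8}.
No further refinement is possible. Final partition (4 blocks): {2,4,5} | {3} | {0,7} | {6,8}.
0 and 8 end up in different blocks, so they are distinguishable. For instance, the string 'a' is accepted from only 0.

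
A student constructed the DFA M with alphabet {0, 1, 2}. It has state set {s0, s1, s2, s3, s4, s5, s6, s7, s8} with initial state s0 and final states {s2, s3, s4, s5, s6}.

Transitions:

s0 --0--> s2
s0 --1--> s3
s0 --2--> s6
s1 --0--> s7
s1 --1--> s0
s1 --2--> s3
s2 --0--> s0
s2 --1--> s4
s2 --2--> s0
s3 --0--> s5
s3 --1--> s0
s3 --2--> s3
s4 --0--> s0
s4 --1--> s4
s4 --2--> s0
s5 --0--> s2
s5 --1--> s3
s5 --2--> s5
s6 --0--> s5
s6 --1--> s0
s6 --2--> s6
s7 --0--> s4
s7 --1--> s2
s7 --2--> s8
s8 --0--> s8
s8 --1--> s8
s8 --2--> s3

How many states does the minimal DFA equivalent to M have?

States {s1,s7,s8} cannot be reached from the start state, so discard them.
Initial partition by acceptance: {s2,s3,s4,s5,s6} | {s0}.
On input 0, block {s2,s3,s4,s5,s6} splits into {s3,s5,s6} and {s2,s4}.
On input 0, block {s3,s5,s6} splits into {s3,s6} and {s5}.
The partition is now stable with 4 blocks: {s3,s6} | {s0} | {s2,s4} | {s5}.

4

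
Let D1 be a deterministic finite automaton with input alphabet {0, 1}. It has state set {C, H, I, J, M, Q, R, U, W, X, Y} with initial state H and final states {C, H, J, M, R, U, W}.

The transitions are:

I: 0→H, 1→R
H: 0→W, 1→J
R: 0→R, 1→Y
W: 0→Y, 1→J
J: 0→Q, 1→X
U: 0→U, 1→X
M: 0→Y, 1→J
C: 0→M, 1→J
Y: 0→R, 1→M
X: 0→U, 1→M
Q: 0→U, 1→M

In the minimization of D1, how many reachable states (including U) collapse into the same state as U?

2

States {C,I} cannot be reached from the start state, so discard them.
P0 = {H,J,M,R,U,W} | {Q,X,Y}.
On input 0, block {H,J,M,R,U,W} splits into {J,M,W} and {H,R,U}.
Refine {J,M,W} on symbol 1: members go to different blocks, giving {M,W} and {J}.
Split {H,R,U} by δ(·,0) → {R,U} and {H}.
The partition is now stable with 5 blocks: {M,W} | {Q,X,Y} | {R,U} | {J} | {H}.
The equivalence class containing U is {R,U}, of size 2.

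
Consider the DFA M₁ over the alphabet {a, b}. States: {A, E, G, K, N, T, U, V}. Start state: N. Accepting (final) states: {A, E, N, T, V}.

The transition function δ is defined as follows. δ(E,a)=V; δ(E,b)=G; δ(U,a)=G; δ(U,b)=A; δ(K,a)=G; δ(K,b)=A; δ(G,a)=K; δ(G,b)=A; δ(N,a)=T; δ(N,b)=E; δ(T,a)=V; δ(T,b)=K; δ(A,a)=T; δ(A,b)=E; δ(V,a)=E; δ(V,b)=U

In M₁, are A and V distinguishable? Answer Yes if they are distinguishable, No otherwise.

Yes

P0 = {A,E,N,T,V} | {G,K,U}.
Split {A,E,N,T,V} by δ(·,b) → {E,T,V} and {A,N}.
No further refinement is possible. Final partition (3 blocks): {E,T,V} | {G,K,U} | {A,N}.
A and V end up in different blocks, so they are distinguishable. For instance, the string 'b' is accepted from only A.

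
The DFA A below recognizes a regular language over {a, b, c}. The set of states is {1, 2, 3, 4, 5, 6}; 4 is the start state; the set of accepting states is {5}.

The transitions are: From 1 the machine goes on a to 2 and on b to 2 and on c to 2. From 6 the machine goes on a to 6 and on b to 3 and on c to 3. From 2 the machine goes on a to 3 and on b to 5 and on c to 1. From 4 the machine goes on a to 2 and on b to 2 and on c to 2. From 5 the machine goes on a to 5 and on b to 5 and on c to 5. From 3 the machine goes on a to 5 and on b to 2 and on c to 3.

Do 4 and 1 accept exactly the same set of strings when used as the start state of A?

Yes

First remove the unreachable states {6}; 5 states remain.
Initial partition by acceptance: {5} | {1,2,3,4}.
On input a, block {1,2,3,4} splits into {1,2,4} and {3}.
On input a, block {1,2,4} splits into {1,4} and {2}.
The partition is now stable with 4 blocks: {5} | {1,4} | {3} | {2}.
4 and 1 lie in the same block of the stable partition, so they are equivalent — no string distinguishes them.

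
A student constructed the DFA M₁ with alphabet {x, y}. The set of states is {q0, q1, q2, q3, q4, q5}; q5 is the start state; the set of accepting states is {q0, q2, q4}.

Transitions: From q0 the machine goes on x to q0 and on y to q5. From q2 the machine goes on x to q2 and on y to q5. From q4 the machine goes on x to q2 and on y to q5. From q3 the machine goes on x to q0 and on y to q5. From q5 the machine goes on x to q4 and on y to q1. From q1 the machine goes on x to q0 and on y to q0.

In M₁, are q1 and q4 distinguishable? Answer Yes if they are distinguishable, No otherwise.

States {q3} cannot be reached from the start state, so discard them.
Start with accepting vs non-accepting: {q0,q2,q4} | {q1,q5}.
On input y, block {q1,q5} splits into {q1} and {q5}.
Stable partition: {q0,q2,q4} | {q1} | {q5} — 3 equivalence classes.
q1 and q4 end up in different blocks, so they are distinguishable. For instance, the string 'ε' is accepted from only q4.

Yes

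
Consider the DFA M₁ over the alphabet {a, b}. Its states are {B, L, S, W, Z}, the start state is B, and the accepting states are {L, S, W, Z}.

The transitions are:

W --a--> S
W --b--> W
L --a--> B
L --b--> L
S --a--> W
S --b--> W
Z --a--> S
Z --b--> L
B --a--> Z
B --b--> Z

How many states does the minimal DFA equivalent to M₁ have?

Start with accepting vs non-accepting: {L,S,W,Z} | {B}.
Split {L,S,W,Z} by δ(·,a) → {S,W,Z} and {L}.
Split {S,W,Z} by δ(·,b) → {S,W} and {Z}.
The partition is now stable with 4 blocks: {S,W} | {B} | {L} | {Z}.

4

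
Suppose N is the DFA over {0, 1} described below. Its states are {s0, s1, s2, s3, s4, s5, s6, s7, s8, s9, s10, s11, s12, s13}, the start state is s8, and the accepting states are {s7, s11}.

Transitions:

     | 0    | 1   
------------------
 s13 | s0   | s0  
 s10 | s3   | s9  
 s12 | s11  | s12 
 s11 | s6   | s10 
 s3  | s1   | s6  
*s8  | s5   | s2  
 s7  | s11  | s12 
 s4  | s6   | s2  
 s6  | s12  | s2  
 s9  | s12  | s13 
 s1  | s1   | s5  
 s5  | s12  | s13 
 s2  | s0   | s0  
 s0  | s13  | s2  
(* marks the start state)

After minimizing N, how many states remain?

6

Reachable states from the start: {s0,s1,s2,s3,s5,s6,s8,s9,s10,s11,s12,s13}. Unreachable: {s4,s7} — drop them.
P0 = {s11} | {s0,s1,s2,s3,s5,s6,s8,s9,s10,s12,s13}.
Split {s0,s1,s2,s3,s5,s6,s8,s9,s10,s12,s13} by δ(·,0) → {s0,s1,s2,s3,s5,s6,s8,s9,s10,s13} and {s12}.
On input 0, block {s0,s1,s2,s3,s5,s6,s8,s9,s10,s13} splits into {s0,s1,s2,s3,s8,s10,s13} and {s5,s6,s9}.
Split {s0,s1,s2,s3,s8,s10,s13} by δ(·,0) → {s0,s1,s2,s3,s10,s13} and {s8}.
Split {s0,s1,s2,s3,s10,s13} by δ(·,1) → {s0,s2,s13} and {s1,s3,s10}.
The partition is now stable with 6 blocks: {s11} | {s0,s2,s13} | {s12} | {s5,s6,s9} | {s8} | {s1,s3,s10}.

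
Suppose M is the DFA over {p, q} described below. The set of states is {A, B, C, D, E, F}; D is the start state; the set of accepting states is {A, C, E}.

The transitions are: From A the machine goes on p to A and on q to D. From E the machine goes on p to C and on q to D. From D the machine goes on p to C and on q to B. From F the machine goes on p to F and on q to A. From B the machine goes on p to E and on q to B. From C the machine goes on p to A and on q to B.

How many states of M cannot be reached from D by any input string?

1

BFS from D reaches {A, B, C, D, E}; the 1 state(s) F are never visited.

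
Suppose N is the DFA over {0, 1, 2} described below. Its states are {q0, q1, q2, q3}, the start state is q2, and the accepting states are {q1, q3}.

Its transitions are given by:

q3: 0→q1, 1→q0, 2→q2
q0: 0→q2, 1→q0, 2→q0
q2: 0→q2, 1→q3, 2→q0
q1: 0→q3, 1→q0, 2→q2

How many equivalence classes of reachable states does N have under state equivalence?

All states are reachable from the start state.
Initial partition by acceptance: {q1,q3} | {q0,q2}.
Refine {q0,q2} on symbol 1: members go to different blocks, giving {q0} and {q2}.
The partition is now stable with 3 blocks: {q1,q3} | {q0} | {q2}.

3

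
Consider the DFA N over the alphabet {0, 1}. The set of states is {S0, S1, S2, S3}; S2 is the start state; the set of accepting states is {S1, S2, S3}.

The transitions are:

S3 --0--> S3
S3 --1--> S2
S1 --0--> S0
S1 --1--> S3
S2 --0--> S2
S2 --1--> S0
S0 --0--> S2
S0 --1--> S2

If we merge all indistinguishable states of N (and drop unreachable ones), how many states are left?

2

Reachable states from the start: {S0,S2}. Unreachable: {S1,S3} — drop them.
Start with accepting vs non-accepting: {S2} | {S0}.
Stable partition: {S2} | {S0} — 2 equivalence classes.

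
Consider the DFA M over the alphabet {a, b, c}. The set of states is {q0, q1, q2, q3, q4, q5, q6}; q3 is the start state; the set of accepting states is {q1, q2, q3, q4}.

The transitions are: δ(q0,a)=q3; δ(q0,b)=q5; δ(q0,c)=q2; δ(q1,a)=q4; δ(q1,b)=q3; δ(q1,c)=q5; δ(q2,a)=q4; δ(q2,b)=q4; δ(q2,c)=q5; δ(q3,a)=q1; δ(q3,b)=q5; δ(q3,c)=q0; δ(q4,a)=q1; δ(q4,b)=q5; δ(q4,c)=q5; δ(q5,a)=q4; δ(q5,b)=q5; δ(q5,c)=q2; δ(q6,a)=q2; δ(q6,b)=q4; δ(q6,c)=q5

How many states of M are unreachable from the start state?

1

No path from q3 leads to q6; the other 6 states are all reachable.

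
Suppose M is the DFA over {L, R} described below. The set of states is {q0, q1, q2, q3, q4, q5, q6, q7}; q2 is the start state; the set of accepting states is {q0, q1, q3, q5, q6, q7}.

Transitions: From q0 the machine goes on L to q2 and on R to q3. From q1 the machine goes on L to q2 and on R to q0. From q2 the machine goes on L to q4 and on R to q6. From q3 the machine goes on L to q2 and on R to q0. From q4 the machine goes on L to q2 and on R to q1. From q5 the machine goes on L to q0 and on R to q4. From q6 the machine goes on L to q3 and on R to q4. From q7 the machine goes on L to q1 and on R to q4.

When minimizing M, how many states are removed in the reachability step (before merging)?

No path from q2 leads to q5, q7; the other 6 states are all reachable.

2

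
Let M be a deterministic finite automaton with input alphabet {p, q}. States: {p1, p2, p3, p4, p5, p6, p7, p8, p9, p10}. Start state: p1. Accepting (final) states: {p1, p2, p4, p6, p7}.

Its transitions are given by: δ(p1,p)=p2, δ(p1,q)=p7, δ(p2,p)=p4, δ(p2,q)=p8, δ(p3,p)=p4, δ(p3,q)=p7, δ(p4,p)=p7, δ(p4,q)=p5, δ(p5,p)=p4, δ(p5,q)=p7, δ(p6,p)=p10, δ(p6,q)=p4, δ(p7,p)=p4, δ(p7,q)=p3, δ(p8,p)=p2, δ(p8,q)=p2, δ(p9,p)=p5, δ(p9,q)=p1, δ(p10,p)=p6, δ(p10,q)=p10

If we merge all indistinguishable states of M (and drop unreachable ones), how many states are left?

Reachable states from the start: {p1,p2,p3,p4,p5,p7,p8}. Unreachable: {p6,p9,p10} — drop them.
P0 = {p1,p2,p4,p7} | {p3,p5,p8}.
On input q, block {p1,p2,p4,p7} splits into {p2,p4,p7} and {p1}.
Stable partition: {p2,p4,p7} | {p3,p5,p8} | {p1} — 3 equivalence classes.

3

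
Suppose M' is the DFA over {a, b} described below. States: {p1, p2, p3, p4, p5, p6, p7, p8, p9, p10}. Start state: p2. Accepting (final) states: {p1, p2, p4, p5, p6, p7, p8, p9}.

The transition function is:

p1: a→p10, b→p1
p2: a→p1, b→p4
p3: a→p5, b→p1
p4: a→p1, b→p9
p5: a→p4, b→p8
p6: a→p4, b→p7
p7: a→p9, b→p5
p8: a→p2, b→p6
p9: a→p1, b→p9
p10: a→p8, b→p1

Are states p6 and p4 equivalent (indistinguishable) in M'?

First remove the unreachable states {p3}; 9 states remain.
P0 = {p1,p2,p4,p5,p6,p7,p8,p9} | {p10}.
Refine {p1,p2,p4,p5,p6,p7,p8,p9} on symbol a: members go to different blocks, giving {p2,p4,p5,p6,p7,p8,p9} and {p1}.
Split {p2,p4,p5,p6,p7,p8,p9} by δ(·,a) → {p5,p6,p7,p8} and {p2,p4,p9}.
Stable partition: {p5,p6,p7,p8} | {p10} | {p1} | {p2,p4,p9} — 4 equivalence classes.
p6 and p4 end up in different blocks, so they are distinguishable. For instance, the string 'aa' is accepted from only p6.

No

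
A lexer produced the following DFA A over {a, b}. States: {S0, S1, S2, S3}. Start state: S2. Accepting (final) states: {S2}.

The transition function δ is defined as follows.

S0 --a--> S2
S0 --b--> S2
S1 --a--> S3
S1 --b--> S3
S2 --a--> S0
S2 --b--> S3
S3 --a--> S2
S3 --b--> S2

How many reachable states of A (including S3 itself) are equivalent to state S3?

Reachable states from the start: {S0,S2,S3}. Unreachable: {S1} — drop them.
Start with accepting vs non-accepting: {S2} | {S0,S3}.
The partition is now stable with 2 blocks: {S2} | {S0,S3}.
The equivalence class containing S3 is {S0,S3}, of size 2.

2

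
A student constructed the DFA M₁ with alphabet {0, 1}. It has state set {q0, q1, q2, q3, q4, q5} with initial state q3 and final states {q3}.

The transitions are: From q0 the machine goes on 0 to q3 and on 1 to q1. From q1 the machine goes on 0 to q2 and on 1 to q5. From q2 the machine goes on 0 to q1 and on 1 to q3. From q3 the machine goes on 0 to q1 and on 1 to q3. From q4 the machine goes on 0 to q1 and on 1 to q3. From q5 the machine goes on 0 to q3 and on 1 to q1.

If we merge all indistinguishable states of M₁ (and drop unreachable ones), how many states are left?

4

First remove the unreachable states {q0,q4}; 4 states remain.
Initial partition by acceptance: {q3} | {q1,q2,q5}.
On input 0, block {q1,q2,q5} splits into {q1,q2} and {q5}.
Split {q1,q2} by δ(·,1) → {q1} and {q2}.
Stable partition: {q3} | {q1} | {q5} | {q2} — 4 equivalence classes.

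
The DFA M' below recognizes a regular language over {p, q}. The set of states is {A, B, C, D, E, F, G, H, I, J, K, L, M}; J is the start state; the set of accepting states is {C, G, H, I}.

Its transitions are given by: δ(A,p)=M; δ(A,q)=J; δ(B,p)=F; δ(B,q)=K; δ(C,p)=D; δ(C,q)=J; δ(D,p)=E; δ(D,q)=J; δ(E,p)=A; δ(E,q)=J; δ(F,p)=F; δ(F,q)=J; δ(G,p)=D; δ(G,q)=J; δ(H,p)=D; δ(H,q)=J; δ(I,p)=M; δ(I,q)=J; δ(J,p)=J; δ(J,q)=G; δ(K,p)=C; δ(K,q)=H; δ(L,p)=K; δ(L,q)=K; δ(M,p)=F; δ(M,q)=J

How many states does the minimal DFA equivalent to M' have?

States {B,C,H,I,K,L} cannot be reached from the start state, so discard them.
P0 = {G} | {A,D,E,F,J,M}.
On input q, block {A,D,E,F,J,M} splits into {A,D,E,F,M} and {J}.
No further refinement is possible. Final partition (3 blocks): {G} | {A,D,E,F,M} | {J}.

3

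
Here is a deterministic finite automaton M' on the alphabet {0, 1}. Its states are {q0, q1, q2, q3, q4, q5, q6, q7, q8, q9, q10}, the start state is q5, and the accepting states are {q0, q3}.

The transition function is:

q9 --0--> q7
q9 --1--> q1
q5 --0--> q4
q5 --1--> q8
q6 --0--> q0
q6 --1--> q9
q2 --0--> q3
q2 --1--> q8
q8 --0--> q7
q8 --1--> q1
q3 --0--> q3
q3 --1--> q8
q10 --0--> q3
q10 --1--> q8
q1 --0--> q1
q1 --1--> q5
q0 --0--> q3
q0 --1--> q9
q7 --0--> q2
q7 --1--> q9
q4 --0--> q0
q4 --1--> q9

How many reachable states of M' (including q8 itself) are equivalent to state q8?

2

First remove the unreachable states {q6,q10}; 9 states remain.
Start with accepting vs non-accepting: {q0,q3} | {q1,q2,q4,q5,q7,q8,q9}.
On input 0, block {q1,q2,q4,q5,q7,q8,q9} splits into {q1,q5,q7,q8,q9} and {q2,q4}.
On input 0, block {q1,q5,q7,q8,q9} splits into {q1,q8,q9} and {q5,q7}.
Split {q1,q8,q9} by δ(·,0) → {q8,q9} and {q1}.
The partition is now stable with 5 blocks: {q0,q3} | {q8,q9} | {q2,q4} | {q5,q7} | {q1}.
State q8 belongs to the block {q8,q9}, which has 2 states.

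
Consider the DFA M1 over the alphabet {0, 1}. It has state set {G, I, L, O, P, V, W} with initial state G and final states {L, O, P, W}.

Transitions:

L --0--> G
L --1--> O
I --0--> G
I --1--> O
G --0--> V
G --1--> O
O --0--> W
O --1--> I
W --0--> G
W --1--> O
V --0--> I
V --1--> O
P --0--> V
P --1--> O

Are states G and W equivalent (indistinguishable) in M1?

No

First remove the unreachable states {L,P}; 5 states remain.
Initial partition by acceptance: {O,W} | {G,I,V}.
On input 0, block {O,W} splits into {W} and {O}.
No further refinement is possible. Final partition (3 blocks): {W} | {G,I,V} | {O}.
G and W end up in different blocks, so they are distinguishable. For instance, the string 'ε' is accepted from only W.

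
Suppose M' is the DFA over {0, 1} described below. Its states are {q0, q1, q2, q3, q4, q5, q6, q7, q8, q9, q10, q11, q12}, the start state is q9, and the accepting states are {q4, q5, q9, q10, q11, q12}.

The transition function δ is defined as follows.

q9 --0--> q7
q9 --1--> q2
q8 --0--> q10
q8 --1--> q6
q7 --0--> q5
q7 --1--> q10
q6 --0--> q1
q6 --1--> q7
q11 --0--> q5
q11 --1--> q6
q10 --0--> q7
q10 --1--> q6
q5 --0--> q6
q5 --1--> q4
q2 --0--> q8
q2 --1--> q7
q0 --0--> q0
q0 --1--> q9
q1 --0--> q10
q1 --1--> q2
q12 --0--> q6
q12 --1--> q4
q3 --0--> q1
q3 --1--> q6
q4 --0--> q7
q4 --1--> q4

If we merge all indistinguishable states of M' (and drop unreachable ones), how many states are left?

6

First remove the unreachable states {q0,q3,q11,q12}; 9 states remain.
Initial partition by acceptance: {q4,q5,q9,q10} | {q1,q2,q6,q7,q8}.
Refine {q4,q5,q9,q10} on symbol 1: members go to different blocks, giving {q4,q5} and {q9,q10}.
On input 0, block {q1,q2,q6,q7,q8} splits into {q1,q8} and {q2,q6} and {q7}.
On input 0, block {q4,q5} splits into {q4} and {q5}.
Stable partition: {q4} | {q1,q8} | {q9,q10} | {q2,q6} | {q7} | {q5} — 6 equivalence classes.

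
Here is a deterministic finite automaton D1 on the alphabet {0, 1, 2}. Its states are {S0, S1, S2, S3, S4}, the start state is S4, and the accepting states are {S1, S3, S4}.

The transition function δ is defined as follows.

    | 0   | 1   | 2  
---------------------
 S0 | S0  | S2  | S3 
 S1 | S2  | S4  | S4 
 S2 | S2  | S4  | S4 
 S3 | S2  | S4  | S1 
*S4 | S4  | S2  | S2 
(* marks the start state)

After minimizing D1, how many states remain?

Reachable states from the start: {S2,S4}. Unreachable: {S0,S1,S3} — drop them.
P0 = {S4} | {S2}.
The partition is now stable with 2 blocks: {S4} | {S2}.

2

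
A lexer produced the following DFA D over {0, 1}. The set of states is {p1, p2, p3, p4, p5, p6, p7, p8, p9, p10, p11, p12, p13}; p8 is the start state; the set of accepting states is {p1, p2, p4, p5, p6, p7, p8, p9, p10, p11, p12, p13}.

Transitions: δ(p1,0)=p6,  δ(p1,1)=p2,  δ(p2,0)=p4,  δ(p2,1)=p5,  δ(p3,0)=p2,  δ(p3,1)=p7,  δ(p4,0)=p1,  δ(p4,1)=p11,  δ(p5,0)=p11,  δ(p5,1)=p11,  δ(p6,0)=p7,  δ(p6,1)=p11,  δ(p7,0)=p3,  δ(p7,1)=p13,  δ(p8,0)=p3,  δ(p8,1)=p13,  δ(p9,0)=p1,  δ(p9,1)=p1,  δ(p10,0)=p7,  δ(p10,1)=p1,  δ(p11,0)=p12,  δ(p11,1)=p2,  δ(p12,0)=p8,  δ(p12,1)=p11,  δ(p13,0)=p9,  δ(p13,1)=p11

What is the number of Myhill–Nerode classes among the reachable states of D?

Reachable states from the start: {p1,p2,p3,p4,p5,p6,p7,p8,p9,p11,p12,p13}. Unreachable: {p10} — drop them.
P0 = {p1,p2,p4,p5,p6,p7,p8,p9,p11,p12,p13} | {p3}.
Refine {p1,p2,p4,p5,p6,p7,p8,p9,p11,p12,p13} on symbol 0: members go to different blocks, giving {p1,p2,p4,p5,p6,p9,p11,p12,p13} and {p7,p8}.
Split {p1,p2,p4,p5,p6,p9,p11,p12,p13} by δ(·,0) → {p1,p2,p4,p5,p9,p11,p13} and {p6,p12}.
Refine {p1,p2,p4,p5,p9,p11,p13} on symbol 0: members go to different blocks, giving {p2,p4,p5,p9,p13} and {p1,p11}.
Refine {p2,p4,p5,p9,p13} on symbol 0: members go to different blocks, giving {p4,p5,p9} and {p2,p13}.
Split {p2,p13} by δ(·,1) → {p2} and {p13}.
The partition is now stable with 7 blocks: {p4,p5,p9} | {p3} | {p7,p8} | {p6,p12} | {p1,p11} | {p2} | {p13}.

7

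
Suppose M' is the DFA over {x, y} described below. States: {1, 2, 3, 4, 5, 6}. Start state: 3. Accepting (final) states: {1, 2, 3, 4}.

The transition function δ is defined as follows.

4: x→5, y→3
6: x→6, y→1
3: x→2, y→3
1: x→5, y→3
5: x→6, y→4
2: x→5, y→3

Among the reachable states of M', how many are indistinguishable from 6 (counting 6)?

Start with accepting vs non-accepting: {1,2,3,4} | {5,6}.
Split {1,2,3,4} by δ(·,x) → {1,2,4} and {3}.
Stable partition: {1,2,4} | {5,6} | {3} — 3 equivalence classes.
State 6 belongs to the block {5,6}, which has 2 states.

2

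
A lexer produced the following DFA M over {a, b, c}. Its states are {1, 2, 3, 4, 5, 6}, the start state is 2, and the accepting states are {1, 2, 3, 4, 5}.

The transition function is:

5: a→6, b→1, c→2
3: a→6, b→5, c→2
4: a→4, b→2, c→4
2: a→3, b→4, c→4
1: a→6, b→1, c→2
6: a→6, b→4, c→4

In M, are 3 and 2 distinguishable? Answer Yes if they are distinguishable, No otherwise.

Yes

P0 = {1,2,3,4,5} | {6}.
On input a, block {1,2,3,4,5} splits into {1,3,5} and {2,4}.
Refine {2,4} on symbol a: members go to different blocks, giving {2} and {4}.
No further refinement is possible. Final partition (4 blocks): {1,3,5} | {6} | {2} | {4}.
3 and 2 end up in different blocks, so they are distinguishable. For instance, the string 'a' is accepted from only 2.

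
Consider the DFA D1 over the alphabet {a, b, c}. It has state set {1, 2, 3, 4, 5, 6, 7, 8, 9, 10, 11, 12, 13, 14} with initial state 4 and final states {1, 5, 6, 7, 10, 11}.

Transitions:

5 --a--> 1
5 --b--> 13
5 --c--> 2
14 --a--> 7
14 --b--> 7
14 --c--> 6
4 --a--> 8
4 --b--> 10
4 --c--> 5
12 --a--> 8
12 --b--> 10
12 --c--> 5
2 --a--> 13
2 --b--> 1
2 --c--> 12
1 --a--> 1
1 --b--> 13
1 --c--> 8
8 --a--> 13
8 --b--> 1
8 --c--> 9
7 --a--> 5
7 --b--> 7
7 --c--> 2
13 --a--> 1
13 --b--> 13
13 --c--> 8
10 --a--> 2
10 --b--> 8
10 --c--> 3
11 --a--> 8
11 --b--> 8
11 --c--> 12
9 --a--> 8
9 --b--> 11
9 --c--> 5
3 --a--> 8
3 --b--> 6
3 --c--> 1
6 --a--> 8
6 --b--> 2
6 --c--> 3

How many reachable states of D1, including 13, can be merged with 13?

1

Reachable states from the start: {1,2,3,4,5,6,8,9,10,11,12,13}. Unreachable: {7,14} — drop them.
Start with accepting vs non-accepting: {1,5,6,10,11} | {2,3,4,8,9,12,13}.
Refine {1,5,6,10,11} on symbol a: members go to different blocks, giving {6,10,11} and {1,5}.
Split {2,3,4,8,9,12,13} by δ(·,a) → {2,3,4,8,9,12} and {13}.
On input a, block {2,3,4,8,9,12} splits into {3,4,9,12} and {2,8}.
The partition is now stable with 5 blocks: {6,10,11} | {3,4,9,12} | {1,5} | {13} | {2,8}.
State 13 belongs to the block {13}, which has 1 states.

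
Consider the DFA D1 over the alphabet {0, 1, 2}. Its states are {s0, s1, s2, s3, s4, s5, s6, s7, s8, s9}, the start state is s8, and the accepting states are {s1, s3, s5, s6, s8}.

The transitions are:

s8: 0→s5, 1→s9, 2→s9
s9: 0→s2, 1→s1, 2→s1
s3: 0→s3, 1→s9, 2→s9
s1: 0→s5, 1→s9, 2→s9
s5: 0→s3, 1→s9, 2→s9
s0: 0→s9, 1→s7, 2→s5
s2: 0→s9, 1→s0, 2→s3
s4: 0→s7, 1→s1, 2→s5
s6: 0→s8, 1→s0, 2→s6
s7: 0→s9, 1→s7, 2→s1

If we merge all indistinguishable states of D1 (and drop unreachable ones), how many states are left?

States {s4,s6} cannot be reached from the start state, so discard them.
P0 = {s1,s3,s5,s8} | {s0,s2,s7,s9}.
On input 1, block {s0,s2,s7,s9} splits into {s0,s2,s7} and {s9}.
Stable partition: {s1,s3,s5,s8} | {s0,s2,s7} | {s9} — 3 equivalence classes.

3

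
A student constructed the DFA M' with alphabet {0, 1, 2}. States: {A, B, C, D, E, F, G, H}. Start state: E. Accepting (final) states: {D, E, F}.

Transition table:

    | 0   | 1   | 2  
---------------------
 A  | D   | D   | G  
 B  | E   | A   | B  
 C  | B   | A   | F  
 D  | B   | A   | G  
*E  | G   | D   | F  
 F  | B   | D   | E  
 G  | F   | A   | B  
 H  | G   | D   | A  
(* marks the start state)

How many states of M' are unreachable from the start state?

Starting at E and following transitions, the reachable set is {A, B, D, E, F, G}. That leaves C, H unreachable — 2 in total.

2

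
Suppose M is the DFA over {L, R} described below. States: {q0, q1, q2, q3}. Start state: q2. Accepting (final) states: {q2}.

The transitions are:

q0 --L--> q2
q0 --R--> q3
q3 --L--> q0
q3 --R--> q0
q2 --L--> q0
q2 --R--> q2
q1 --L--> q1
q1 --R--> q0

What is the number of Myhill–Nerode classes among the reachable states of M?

First remove the unreachable states {q1}; 3 states remain.
Start with accepting vs non-accepting: {q2} | {q0,q3}.
Split {q0,q3} by δ(·,L) → {q0} and {q3}.
No further refinement is possible. Final partition (3 blocks): {q2} | {q0} | {q3}.

3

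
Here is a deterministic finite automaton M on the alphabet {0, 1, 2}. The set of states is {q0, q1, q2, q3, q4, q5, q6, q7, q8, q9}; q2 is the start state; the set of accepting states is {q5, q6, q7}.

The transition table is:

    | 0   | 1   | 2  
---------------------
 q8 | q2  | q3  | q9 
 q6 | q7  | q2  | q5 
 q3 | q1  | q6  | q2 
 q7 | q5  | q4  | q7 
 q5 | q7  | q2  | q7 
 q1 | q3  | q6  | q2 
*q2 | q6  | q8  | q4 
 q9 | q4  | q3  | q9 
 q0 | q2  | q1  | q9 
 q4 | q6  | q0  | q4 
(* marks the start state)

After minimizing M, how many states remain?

4

All states are reachable from the start state.
Initial partition by acceptance: {q5,q6,q7} | {q0,q1,q2,q3,q4,q8,q9}.
Refine {q0,q1,q2,q3,q4,q8,q9} on symbol 0: members go to different blocks, giving {q0,q1,q3,q8,q9} and {q2,q4}.
On input 0, block {q0,q1,q3,q8,q9} splits into {q0,q8,q9} and {q1,q3}.
The partition is now stable with 4 blocks: {q5,q6,q7} | {q0,q8,q9} | {q2,q4} | {q1,q3}.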